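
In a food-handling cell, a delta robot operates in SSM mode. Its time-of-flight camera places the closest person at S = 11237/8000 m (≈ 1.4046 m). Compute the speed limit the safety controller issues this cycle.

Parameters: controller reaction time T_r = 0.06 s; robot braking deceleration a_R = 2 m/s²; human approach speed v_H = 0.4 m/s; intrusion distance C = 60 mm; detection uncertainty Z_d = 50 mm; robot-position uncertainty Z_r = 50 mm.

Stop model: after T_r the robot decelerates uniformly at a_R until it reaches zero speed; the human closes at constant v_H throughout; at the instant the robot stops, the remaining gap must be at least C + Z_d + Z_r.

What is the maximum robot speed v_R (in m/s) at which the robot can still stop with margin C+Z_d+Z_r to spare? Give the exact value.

v_R_max = 7/4 m/s = 1.7500 m/s

collect terms ⇒ (1/4)·v_R² + (13/50)·v_R + (-1953/1600) = 0
  disc = (13/50)² − 4·(1/4)·(-1953/1600) = 51529/40000 ; √disc = 227/200
  v_R = (−(13/50) + 227/200) / (2·(1/4)) = 7/4 m/s
check:
T_s = v_R/a_R = (7/4)/2 = 0.8750 s
robot covers v_R·T_r = 1.7500·0.0600 = 0.1050 m before braking
robot covers 1.7500·0.8750 − ½·2.0000·0.8750² = 0.7656 m while stopping
person approaches 0.4000·(0.0600+0.8750) = 0.3740 m
C+Z_d+Z_r = 0.0600+0.0500+0.0500 = 0.1600 m
sum ≈ 0.1050+0.7656+0.3740+0.1600 ≈ 1.4046 m = S ✓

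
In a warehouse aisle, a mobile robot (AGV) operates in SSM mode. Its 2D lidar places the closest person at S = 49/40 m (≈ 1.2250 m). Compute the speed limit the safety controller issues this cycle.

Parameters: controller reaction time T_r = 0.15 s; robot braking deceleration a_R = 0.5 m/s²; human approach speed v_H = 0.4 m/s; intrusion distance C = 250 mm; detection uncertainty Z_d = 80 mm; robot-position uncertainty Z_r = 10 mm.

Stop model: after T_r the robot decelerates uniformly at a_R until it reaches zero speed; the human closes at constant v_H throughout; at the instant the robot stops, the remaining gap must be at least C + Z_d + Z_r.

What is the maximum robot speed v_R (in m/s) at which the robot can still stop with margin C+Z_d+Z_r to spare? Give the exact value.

collect terms ⇒ (1)·v_R² + (19/20)·v_R + (-33/40) = 0
  disc = (19/20)² − 4·(1)·(-33/40) = 1681/400 ; √disc = 41/20
  v_R = (−(19/20) + 41/20) / (2·(1)) = 11/20 m/s
check:
T_s = v_R/a_R = (11/20)/(1/2) = 1.1000 s
reaction-phase robot travel = 0.5500·0.1500 = 0.0825 m
braking distance = 0.5500²/(2·0.5000) = 0.3025 m
human closes 0.4000·1.2500 = 0.5000 m
C+Z_d+Z_r = 0.2500+0.0800+0.0100 = 0.3400 m
sum ≈ 0.0825+0.3025+0.5000+0.3400 ≈ 1.2250 m = S ✓

v_R_max = 11/20 m/s = 0.5500 m/s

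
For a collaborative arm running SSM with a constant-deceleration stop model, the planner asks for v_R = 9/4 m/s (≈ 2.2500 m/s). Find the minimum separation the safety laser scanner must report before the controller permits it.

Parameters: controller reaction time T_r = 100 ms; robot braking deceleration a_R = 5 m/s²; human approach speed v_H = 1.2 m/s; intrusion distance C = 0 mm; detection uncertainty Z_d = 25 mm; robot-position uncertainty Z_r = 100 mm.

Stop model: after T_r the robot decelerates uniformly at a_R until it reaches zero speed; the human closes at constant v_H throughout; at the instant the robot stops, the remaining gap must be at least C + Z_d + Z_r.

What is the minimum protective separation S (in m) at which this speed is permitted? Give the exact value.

T_s = v_R/a_R = (9/4)/5 = 0.4500 s
robot covers v_R·T_r = 2.2500·0.1000 = 0.2250 m before braking
robot covers 2.2500·0.4500 − ½·5.0000·0.4500² = 0.5062 m while stopping
person approaches 1.2000·(0.1000+0.4500) = 0.6600 m
margins: 0.0000+0.0250+0.1000 = 0.1250 m
S_min ≈ 0.2250+0.5062+0.6600+0.1250  ⇒  S_min = 1213/800 m

S_min = 1213/800 m = 1.5163 m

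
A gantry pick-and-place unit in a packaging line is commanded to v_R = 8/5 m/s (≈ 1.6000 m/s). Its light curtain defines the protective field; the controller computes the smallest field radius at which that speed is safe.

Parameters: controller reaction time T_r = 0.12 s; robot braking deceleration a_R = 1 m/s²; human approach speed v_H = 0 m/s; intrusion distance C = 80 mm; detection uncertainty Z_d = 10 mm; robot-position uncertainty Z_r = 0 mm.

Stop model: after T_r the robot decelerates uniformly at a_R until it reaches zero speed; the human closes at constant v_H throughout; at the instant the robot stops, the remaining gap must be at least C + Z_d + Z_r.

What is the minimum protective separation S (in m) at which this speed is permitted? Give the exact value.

S_min = 781/500 m = 1.5620 m

stop time T_s = (8/5)/1 = 1.6000 s
robot covers v_R·T_r = 1.6000·0.1200 = 0.1920 m before braking
robot under decel: 1.6000²/(2·1.0000) = 1.2800 m
person approaches 0.0000·(0.1200+1.6000) = 0.0000 m
margins: 0.0800+0.0100+0.0000 = 0.0900 m
S_min ≈ 0.1920+1.2800+0.0000+0.0900  ⇒  S_min = 781/500 m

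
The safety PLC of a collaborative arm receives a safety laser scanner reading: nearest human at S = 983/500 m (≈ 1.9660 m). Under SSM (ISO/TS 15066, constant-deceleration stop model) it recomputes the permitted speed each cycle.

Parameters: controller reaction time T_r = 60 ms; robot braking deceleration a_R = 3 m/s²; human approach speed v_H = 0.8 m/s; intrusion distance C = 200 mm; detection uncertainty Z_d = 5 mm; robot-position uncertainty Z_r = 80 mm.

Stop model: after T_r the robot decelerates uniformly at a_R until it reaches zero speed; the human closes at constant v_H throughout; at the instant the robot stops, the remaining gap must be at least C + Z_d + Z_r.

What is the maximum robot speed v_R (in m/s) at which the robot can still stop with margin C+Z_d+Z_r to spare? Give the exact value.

quadratic (1/6)·v² + (49/150)·v + (-1633/1000) = 0
  disc = (49/150)² − 4·(1/6)·(-1633/1000) = 6724/5625 ; √disc = 82/75
  v_R = (−(49/150) + 82/75) / (2·(1/6)) = 23/10 m/s
check:
braking lasts T_s = (23/10)/3 = 0.7667 s
robot covers v_R·T_r = 2.3000·0.0600 = 0.1380 m before braking
robot covers 2.3000·0.7667 − ½·3.0000·0.7667² = 0.8817 m while stopping
person approaches 0.8000·(0.0600+0.7667) = 0.6613 m
residual clearance needed = 0.2000+0.0050+0.0800 = 0.2850 m
sum ≈ 0.1380+0.8817+0.6613+0.2850 ≈ 1.9660 m = S ✓

v_R_max = 23/10 m/s = 2.3000 m/s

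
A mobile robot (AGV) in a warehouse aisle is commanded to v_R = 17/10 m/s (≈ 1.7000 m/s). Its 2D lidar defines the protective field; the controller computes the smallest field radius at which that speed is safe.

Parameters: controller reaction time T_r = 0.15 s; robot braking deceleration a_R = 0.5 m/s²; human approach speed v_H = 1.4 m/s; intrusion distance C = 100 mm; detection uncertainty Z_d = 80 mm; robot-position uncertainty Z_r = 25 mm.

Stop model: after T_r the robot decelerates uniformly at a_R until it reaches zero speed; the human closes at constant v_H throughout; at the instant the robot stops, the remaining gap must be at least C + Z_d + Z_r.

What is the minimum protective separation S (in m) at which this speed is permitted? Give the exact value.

braking lasts T_s = (17/10)/(1/2) = 3.4000 s
reaction-phase robot travel = 1.7000·0.1500 = 0.2550 m
robot under decel: 1.7000²/(2·0.5000) = 2.8900 m
person approaches 1.4000·(0.1500+3.4000) = 4.9700 m
margins: 0.1000+0.0800+0.0250 = 0.2050 m
S_min ≈ 0.2550+2.8900+4.9700+0.2050  ⇒  S_min = 208/25 m

S_min = 208/25 m = 8.3200 m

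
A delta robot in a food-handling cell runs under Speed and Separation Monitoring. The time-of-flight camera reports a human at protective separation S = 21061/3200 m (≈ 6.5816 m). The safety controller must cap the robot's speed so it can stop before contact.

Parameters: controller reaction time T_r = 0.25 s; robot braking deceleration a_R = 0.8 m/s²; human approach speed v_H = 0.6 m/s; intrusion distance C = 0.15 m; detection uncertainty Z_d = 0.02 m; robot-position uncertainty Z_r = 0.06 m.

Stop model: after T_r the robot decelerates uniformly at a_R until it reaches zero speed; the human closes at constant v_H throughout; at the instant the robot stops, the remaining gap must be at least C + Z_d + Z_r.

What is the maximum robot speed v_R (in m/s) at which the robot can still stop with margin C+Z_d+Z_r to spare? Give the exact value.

v_R_max = 49/20 m/s = 2.4500 m/s

at the boundary: (5/8)·v² + (1)·v + (-3969/640) = 0
  disc = (1)² − 4·(5/8)·(-3969/640) = 4225/256 ; √disc = 65/16
  v_R = (−(1) + 65/16) / (2·(5/8)) = 49/20 m/s
check:
braking lasts T_s = (49/20)/(4/5) = 3.0625 s
robot in T_r: 2.4500·0.2500 = 0.6125 m
robot covers 2.4500·3.0625 − ½·0.8000·3.0625² = 3.7516 m while stopping
human closes 0.6000·3.3125 = 1.9875 m
margins: 0.1500+0.0200+0.0600 = 0.2300 m
sum ≈ 0.6125+3.7516+1.9875+0.2300 ≈ 6.5816 m = S ✓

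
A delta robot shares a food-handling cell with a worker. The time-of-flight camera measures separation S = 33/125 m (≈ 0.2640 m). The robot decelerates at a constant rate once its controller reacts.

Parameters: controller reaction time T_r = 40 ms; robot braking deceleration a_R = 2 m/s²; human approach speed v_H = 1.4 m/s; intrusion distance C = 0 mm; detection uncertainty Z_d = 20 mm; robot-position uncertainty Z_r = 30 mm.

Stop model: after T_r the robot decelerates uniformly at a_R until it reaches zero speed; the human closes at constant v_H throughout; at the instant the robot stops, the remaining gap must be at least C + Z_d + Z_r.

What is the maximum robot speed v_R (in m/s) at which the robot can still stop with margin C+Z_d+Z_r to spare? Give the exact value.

quadratic (1/4)·v² + (37/50)·v + (-79/500) = 0
  disc = (37/50)² − 4·(1/4)·(-79/500) = 441/625 ; √disc = 21/25
  v_R = (−(37/50) + 21/25) / (2·(1/4)) = 1/5 m/s
check:
T_s = v_R/a_R = (1/5)/2 = 0.1000 s
robot in T_r: 0.2000·0.0400 = 0.0080 m
robot under decel: 0.2000²/(2·2.0000) = 0.0100 m
human over T_r+T_s: 1.4000·(0.0400+0.1000) = 0.1960 m
C+Z_d+Z_r = 0.0000+0.0200+0.0300 = 0.0500 m
sum ≈ 0.0080+0.0100+0.1960+0.0500 ≈ 0.2640 m = S ✓

v_R_max = 1/5 m/s = 0.2000 m/s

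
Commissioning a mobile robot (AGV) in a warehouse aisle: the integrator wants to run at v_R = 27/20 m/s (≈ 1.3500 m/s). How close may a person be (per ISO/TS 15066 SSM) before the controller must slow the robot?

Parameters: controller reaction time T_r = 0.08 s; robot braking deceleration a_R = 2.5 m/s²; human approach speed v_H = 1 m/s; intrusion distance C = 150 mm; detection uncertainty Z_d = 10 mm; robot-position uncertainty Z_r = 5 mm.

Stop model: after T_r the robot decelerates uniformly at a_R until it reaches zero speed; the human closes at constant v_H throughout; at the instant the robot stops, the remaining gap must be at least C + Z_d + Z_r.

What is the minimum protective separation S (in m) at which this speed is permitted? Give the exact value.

braking lasts T_s = (27/20)/(5/2) = 0.5400 s
robot in T_r: 1.3500·0.0800 = 0.1080 m
braking distance = 1.3500²/(2·2.5000) = 0.3645 m
human over T_r+T_s: 1.0000·(0.0800+0.5400) = 0.6200 m
C+Z_d+Z_r = 0.1500+0.0100+0.0050 = 0.1650 m
S_min ≈ 0.1080+0.3645+0.6200+0.1650  ⇒  S_min = 503/400 m

S_min = 503/400 m = 1.2575 m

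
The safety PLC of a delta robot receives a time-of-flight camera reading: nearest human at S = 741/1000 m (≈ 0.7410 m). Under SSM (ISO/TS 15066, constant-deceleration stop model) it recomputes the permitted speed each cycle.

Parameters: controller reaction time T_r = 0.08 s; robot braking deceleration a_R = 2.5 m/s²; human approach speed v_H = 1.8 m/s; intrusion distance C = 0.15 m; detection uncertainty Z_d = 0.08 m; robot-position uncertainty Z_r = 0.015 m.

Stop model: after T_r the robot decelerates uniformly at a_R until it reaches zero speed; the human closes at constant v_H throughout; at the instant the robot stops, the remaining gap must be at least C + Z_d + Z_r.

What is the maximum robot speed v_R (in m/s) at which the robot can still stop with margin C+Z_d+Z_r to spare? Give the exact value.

collect terms ⇒ (1/5)·v_R² + (4/5)·v_R + (-44/125) = 0
  disc = (4/5)² − 4·(1/5)·(-44/125) = 576/625 ; √disc = 24/25
  v_R = (−(4/5) + 24/25) / (2·(1/5)) = 2/5 m/s
check:
stop time T_s = (2/5)/(5/2) = 0.1600 s
robot in T_r: 0.4000·0.0800 = 0.0320 m
braking distance = 0.4000²/(2·2.5000) = 0.0320 m
human closes 1.8000·0.2400 = 0.4320 m
margins: 0.1500+0.0800+0.0150 = 0.2450 m
sum ≈ 0.0320+0.0320+0.4320+0.2450 ≈ 0.7410 m = S ✓

v_R_max = 2/5 m/s = 0.4000 m/s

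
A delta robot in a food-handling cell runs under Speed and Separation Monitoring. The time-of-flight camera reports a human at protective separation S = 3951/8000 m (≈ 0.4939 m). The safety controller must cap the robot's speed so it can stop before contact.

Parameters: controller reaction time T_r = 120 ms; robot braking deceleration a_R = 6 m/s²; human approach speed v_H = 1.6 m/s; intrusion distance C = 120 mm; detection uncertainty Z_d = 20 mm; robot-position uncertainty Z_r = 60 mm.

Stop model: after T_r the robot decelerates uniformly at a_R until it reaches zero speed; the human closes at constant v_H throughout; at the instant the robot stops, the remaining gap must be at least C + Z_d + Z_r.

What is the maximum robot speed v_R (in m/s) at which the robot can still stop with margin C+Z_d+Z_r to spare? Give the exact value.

at the boundary: (1/12)·v² + (29/75)·v + (-163/1600) = 0
  disc = (29/75)² − 4·(1/12)·(-163/1600) = 66049/360000 ; √disc = 257/600
  v_R = (−(29/75) + 257/600) / (2·(1/12)) = 1/4 m/s
check:
braking lasts T_s = (1/4)/6 = 0.0417 s
robot in T_r: 0.2500·0.1200 = 0.0300 m
robot covers 0.2500·0.0417 − ½·6.0000·0.0417² = 0.0052 m while stopping
person approaches 1.6000·(0.1200+0.0417) = 0.2587 m
residual clearance needed = 0.1200+0.0200+0.0600 = 0.2000 m
sum ≈ 0.0300+0.0052+0.2587+0.2000 ≈ 0.4939 m = S ✓

v_R_max = 1/4 m/s = 0.2500 m/s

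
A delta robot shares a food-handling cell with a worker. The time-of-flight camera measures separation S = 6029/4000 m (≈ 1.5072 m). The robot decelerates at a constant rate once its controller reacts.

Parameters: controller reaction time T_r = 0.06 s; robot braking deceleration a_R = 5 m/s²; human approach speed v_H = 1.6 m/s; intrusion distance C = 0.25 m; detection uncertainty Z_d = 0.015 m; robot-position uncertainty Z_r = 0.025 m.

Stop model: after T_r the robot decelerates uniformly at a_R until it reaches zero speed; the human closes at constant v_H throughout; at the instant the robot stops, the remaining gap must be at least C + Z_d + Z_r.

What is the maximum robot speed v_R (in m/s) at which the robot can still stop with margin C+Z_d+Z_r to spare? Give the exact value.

v_R_max = 39/20 m/s = 1.9500 m/s

quadratic (1/10)·v² + (19/50)·v + (-897/800) = 0
  disc = (19/50)² − 4·(1/10)·(-897/800) = 5929/10000 ; √disc = 77/100
  v_R = (−(19/50) + 77/100) / (2·(1/10)) = 39/20 m/s
check:
stop time T_s = (39/20)/5 = 0.3900 s
reaction-phase robot travel = 1.9500·0.0600 = 0.1170 m
braking distance = 1.9500²/(2·5.0000) = 0.3802 m
human over T_r+T_s: 1.6000·(0.0600+0.3900) = 0.7200 m
residual clearance needed = 0.2500+0.0150+0.0250 = 0.2900 m
sum ≈ 0.1170+0.3802+0.7200+0.2900 ≈ 1.5072 m = S ✓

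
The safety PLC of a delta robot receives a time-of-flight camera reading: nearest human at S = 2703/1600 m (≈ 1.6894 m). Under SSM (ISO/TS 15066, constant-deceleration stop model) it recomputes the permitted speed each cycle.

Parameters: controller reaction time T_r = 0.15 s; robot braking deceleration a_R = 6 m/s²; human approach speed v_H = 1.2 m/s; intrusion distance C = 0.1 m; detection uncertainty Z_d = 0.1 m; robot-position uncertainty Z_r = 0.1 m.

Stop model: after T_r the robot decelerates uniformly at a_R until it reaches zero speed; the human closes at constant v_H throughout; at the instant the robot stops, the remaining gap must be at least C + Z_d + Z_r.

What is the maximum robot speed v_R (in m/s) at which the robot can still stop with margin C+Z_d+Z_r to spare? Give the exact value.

collect terms ⇒ (1/12)·v_R² + (7/20)·v_R + (-387/320) = 0
  disc = (7/20)² − 4·(1/12)·(-387/320) = 841/1600 ; √disc = 29/40
  v_R = (−(7/20) + 29/40) / (2·(1/12)) = 9/4 m/s
check:
braking lasts T_s = (9/4)/6 = 0.3750 s
robot covers v_R·T_r = 2.2500·0.1500 = 0.3375 m before braking
robot under decel: 2.2500²/(2·6.0000) = 0.4219 m
person approaches 1.2000·(0.1500+0.3750) = 0.6300 m
residual clearance needed = 0.1000+0.1000+0.1000 = 0.3000 m
sum ≈ 0.3375+0.4219+0.6300+0.3000 ≈ 1.6894 m = S ✓

v_R_max = 9/4 m/s = 2.2500 m/s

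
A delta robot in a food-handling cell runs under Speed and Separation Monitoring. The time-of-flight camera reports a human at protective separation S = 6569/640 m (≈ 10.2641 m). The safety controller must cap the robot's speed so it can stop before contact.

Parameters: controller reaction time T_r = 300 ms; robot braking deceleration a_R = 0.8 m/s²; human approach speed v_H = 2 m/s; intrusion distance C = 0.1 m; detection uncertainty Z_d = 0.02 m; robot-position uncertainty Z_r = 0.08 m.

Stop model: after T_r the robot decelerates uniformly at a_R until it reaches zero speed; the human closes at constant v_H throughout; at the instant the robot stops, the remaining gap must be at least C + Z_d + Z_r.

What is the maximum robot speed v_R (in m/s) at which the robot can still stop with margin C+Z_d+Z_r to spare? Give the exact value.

v_R_max = 9/4 m/s = 2.2500 m/s

at the boundary: (5/8)·v² + (14/5)·v + (-6057/640) = 0
  disc = (14/5)² − 4·(5/8)·(-6057/640) = 201601/6400 ; √disc = 449/80
  v_R = (−(14/5) + 449/80) / (2·(5/8)) = 9/4 m/s
check:
braking lasts T_s = (9/4)/(4/5) = 2.8125 s
robot covers v_R·T_r = 2.2500·0.3000 = 0.6750 m before braking
braking distance = 2.2500²/(2·0.8000) = 3.1641 m
human over T_r+T_s: 2.0000·(0.3000+2.8125) = 6.2250 m
C+Z_d+Z_r = 0.1000+0.0200+0.0800 = 0.2000 m
sum ≈ 0.6750+3.1641+6.2250+0.2000 ≈ 10.2641 m = S ✓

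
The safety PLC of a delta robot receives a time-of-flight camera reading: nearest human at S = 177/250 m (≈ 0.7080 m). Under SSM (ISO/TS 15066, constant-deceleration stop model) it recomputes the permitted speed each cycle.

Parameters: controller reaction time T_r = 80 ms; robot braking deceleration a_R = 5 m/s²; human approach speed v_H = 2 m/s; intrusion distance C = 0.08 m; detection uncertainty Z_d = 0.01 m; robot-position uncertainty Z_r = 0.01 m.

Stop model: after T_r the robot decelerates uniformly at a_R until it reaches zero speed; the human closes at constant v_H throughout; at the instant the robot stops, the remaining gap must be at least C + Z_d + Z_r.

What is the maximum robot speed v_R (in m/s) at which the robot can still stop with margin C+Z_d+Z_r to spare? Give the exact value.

at the boundary: (1/10)·v² + (12/25)·v + (-56/125) = 0
  disc = (12/25)² − 4·(1/10)·(-56/125) = 256/625 ; √disc = 16/25
  v_R = (−(12/25) + 16/25) / (2·(1/10)) = 4/5 m/s
check:
T_s = v_R/a_R = (4/5)/5 = 0.1600 s
robot in T_r: 0.8000·0.0800 = 0.0640 m
robot covers 0.8000·0.1600 − ½·5.0000·0.1600² = 0.0640 m while stopping
person approaches 2.0000·(0.0800+0.1600) = 0.4800 m
C+Z_d+Z_r = 0.0800+0.0100+0.0100 = 0.1000 m
sum ≈ 0.0640+0.0640+0.4800+0.1000 ≈ 0.7080 m = S ✓

v_R_max = 4/5 m/s = 0.8000 m/s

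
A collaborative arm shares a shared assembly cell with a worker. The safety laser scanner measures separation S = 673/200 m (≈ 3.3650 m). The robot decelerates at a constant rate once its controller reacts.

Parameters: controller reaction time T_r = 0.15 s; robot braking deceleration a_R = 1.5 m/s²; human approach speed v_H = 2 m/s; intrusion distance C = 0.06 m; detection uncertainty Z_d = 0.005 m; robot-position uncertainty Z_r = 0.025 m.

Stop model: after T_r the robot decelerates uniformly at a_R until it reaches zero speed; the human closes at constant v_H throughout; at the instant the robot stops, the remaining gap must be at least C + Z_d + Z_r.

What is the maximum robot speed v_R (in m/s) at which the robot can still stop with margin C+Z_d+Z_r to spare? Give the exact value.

v_R_max = 3/2 m/s = 1.5000 m/s

at the boundary: (1/3)·v² + (89/60)·v + (-119/40) = 0
  disc = (89/60)² − 4·(1/3)·(-119/40) = 22201/3600 ; √disc = 149/60
  v_R = (−(89/60) + 149/60) / (2·(1/3)) = 3/2 m/s
check:
braking lasts T_s = (3/2)/(3/2) = 1.0000 s
reaction-phase robot travel = 1.5000·0.1500 = 0.2250 m
robot under decel: 1.5000²/(2·1.5000) = 0.7500 m
human closes 2.0000·1.1500 = 2.3000 m
residual clearance needed = 0.0600+0.0050+0.0250 = 0.0900 m
sum ≈ 0.2250+0.7500+2.3000+0.0900 ≈ 3.3650 m = S ✓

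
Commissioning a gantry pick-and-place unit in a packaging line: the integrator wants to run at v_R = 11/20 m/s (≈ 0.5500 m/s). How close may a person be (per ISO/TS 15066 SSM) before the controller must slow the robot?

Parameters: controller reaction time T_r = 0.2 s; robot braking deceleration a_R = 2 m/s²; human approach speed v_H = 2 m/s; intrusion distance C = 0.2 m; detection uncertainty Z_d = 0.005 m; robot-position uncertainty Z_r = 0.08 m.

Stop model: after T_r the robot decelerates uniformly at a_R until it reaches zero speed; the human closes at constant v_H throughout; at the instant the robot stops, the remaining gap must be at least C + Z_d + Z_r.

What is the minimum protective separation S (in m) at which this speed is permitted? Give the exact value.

braking lasts T_s = (11/20)/2 = 0.2750 s
robot covers v_R·T_r = 0.5500·0.2000 = 0.1100 m before braking
robot under decel: 0.5500²/(2·2.0000) = 0.0756 m
human closes 2.0000·0.4750 = 0.9500 m
margins: 0.2000+0.0050+0.0800 = 0.2850 m
S_min ≈ 0.1100+0.0756+0.9500+0.2850  ⇒  S_min = 2273/1600 m

S_min = 2273/1600 m = 1.4206 m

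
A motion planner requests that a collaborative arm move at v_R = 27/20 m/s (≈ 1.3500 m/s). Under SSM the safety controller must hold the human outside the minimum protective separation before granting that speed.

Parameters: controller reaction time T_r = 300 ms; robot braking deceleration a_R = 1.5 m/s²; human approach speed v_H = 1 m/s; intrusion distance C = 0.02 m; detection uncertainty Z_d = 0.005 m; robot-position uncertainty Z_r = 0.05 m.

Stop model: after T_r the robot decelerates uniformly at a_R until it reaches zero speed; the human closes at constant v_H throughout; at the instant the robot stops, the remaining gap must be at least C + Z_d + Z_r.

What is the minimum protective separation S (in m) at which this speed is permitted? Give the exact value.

S_min = 183/80 m = 2.2875 m

stop time T_s = (27/20)/(3/2) = 0.9000 s
robot covers v_R·T_r = 1.3500·0.3000 = 0.4050 m before braking
robot covers 1.3500·0.9000 − ½·1.5000·0.9000² = 0.6075 m while stopping
person approaches 1.0000·(0.3000+0.9000) = 1.2000 m
margins: 0.0200+0.0050+0.0500 = 0.0750 m
S_min ≈ 0.4050+0.6075+1.2000+0.0750  ⇒  S_min = 183/80 m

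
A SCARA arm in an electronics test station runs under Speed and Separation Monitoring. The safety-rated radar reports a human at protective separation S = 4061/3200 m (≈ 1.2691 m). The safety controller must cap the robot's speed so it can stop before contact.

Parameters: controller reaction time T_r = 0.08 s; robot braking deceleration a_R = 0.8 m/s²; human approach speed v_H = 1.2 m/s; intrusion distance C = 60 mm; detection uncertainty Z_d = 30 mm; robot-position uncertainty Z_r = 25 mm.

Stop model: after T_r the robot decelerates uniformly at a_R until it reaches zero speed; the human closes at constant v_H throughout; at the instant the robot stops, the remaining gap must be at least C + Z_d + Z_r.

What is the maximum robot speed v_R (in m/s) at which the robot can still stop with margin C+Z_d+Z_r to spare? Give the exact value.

v_R_max = 11/20 m/s = 0.5500 m/s

at the boundary: (5/8)·v² + (79/50)·v + (-16929/16000) = 0
  disc = (79/50)² − 4·(5/8)·(-16929/16000) = 822649/160000 ; √disc = 907/400
  v_R = (−(79/50) + 907/400) / (2·(5/8)) = 11/20 m/s
check:
stop time T_s = (11/20)/(4/5) = 0.6875 s
reaction-phase robot travel = 0.5500·0.0800 = 0.0440 m
braking distance = 0.5500²/(2·0.8000) = 0.1891 m
person approaches 1.2000·(0.0800+0.6875) = 0.9210 m
margins: 0.0600+0.0300+0.0250 = 0.1150 m
sum ≈ 0.0440+0.1891+0.9210+0.1150 ≈ 1.2691 m = S ✓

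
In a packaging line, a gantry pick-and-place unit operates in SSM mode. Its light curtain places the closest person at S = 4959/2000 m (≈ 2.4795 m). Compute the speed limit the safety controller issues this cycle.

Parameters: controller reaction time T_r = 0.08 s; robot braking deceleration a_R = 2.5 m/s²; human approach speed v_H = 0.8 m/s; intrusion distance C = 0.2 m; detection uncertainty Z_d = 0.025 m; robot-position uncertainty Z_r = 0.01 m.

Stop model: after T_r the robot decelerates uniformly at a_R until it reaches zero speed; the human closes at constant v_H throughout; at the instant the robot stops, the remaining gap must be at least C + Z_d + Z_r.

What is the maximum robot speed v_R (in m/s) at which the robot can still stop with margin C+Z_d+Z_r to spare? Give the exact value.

at the boundary: (1/5)·v² + (2/5)·v + (-4361/2000) = 0
  disc = (2/5)² − 4·(1/5)·(-4361/2000) = 4761/2500 ; √disc = 69/50
  v_R = (−(2/5) + 69/50) / (2·(1/5)) = 49/20 m/s
check:
braking lasts T_s = (49/20)/(5/2) = 0.9800 s
robot covers v_R·T_r = 2.4500·0.0800 = 0.1960 m before braking
robot under decel: 2.4500²/(2·2.5000) = 1.2005 m
person approaches 0.8000·(0.0800+0.9800) = 0.8480 m
C+Z_d+Z_r = 0.2000+0.0250+0.0100 = 0.2350 m
sum ≈ 0.1960+1.2005+0.8480+0.2350 ≈ 2.4795 m = S ✓

v_R_max = 49/20 m/s = 2.4500 m/s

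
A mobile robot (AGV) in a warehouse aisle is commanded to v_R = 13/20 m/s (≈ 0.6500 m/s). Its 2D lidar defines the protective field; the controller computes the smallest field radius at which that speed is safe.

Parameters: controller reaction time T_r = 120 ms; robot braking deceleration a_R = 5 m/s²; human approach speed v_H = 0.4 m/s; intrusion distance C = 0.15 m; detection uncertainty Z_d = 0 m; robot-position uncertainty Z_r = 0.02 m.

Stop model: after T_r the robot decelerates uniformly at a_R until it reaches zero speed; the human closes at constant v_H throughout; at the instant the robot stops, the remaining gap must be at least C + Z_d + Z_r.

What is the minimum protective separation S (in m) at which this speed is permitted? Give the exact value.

S_min = 1561/4000 m = 0.3902 m

stop time T_s = (13/20)/5 = 0.1300 s
robot in T_r: 0.6500·0.1200 = 0.0780 m
robot covers 0.6500·0.1300 − ½·5.0000·0.1300² = 0.0423 m while stopping
human over T_r+T_s: 0.4000·(0.1200+0.1300) = 0.1000 m
residual clearance needed = 0.1500+0.0000+0.0200 = 0.1700 m
S_min ≈ 0.0780+0.0423+0.1000+0.1700  ⇒  S_min = 1561/4000 m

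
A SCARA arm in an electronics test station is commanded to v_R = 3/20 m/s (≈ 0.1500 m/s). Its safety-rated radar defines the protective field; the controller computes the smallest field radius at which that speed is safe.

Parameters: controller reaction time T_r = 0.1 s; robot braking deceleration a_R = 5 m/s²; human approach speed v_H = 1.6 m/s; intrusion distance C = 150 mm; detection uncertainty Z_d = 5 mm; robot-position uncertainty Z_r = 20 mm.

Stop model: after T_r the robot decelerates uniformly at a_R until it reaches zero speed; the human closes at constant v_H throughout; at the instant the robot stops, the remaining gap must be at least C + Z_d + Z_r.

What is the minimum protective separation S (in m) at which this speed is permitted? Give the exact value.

S_min = 1601/4000 m = 0.4002 m

T_s = v_R/a_R = (3/20)/5 = 0.0300 s
robot in T_r: 0.1500·0.1000 = 0.0150 m
braking distance = 0.1500²/(2·5.0000) = 0.0022 m
human over T_r+T_s: 1.6000·(0.1000+0.0300) = 0.2080 m
C+Z_d+Z_r = 0.1500+0.0050+0.0200 = 0.1750 m
S_min ≈ 0.0150+0.0022+0.2080+0.1750  ⇒  S_min = 1601/4000 m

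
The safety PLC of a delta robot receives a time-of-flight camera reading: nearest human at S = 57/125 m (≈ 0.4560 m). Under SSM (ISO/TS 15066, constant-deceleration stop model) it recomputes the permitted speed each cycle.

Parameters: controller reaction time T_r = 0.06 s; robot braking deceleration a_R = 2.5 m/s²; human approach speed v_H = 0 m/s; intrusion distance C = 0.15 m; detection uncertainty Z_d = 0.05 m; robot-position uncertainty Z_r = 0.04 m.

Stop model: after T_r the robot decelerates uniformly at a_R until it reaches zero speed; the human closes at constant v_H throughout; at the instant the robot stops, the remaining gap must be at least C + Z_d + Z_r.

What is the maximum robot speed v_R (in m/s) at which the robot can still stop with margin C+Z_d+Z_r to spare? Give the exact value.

collect terms ⇒ (1/5)·v_R² + (3/50)·v_R + (-27/125) = 0
  disc = (3/50)² − 4·(1/5)·(-27/125) = 441/2500 ; √disc = 21/50
  v_R = (−(3/50) + 21/50) / (2·(1/5)) = 9/10 m/s
check:
T_s = v_R/a_R = (9/10)/(5/2) = 0.3600 s
robot covers v_R·T_r = 0.9000·0.0600 = 0.0540 m before braking
robot under decel: 0.9000²/(2·2.5000) = 0.1620 m
human closes 0.0000·0.4200 = 0.0000 m
residual clearance needed = 0.1500+0.0500+0.0400 = 0.2400 m
sum ≈ 0.0540+0.1620+0.0000+0.2400 ≈ 0.4560 m = S ✓

v_R_max = 9/10 m/s = 0.9000 m/s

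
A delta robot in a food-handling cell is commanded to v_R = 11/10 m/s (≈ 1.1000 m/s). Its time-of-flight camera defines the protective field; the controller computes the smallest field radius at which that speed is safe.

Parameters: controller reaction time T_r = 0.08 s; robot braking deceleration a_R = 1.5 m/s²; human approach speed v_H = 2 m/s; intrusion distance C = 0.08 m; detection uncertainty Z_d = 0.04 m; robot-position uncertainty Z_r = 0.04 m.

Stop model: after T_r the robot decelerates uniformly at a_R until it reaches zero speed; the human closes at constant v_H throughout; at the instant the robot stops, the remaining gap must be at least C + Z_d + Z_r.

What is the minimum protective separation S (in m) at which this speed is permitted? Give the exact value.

S_min = 1139/500 m = 2.2780 m

braking lasts T_s = (11/10)/(3/2) = 0.7333 s
reaction-phase robot travel = 1.1000·0.0800 = 0.0880 m
braking distance = 1.1000²/(2·1.5000) = 0.4033 m
person approaches 2.0000·(0.0800+0.7333) = 1.6267 m
C+Z_d+Z_r = 0.0800+0.0400+0.0400 = 0.1600 m
S_min ≈ 0.0880+0.4033+1.6267+0.1600  ⇒  S_min = 1139/500 m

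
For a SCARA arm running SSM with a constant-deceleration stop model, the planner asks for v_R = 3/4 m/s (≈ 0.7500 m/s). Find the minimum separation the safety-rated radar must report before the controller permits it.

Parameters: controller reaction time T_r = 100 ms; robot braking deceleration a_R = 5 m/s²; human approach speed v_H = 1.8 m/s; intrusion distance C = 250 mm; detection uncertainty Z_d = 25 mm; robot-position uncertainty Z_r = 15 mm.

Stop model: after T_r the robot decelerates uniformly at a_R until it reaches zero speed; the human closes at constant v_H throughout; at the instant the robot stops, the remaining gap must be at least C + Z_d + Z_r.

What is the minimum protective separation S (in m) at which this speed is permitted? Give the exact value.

T_s = v_R/a_R = (3/4)/5 = 0.1500 s
robot covers v_R·T_r = 0.7500·0.1000 = 0.0750 m before braking
robot under decel: 0.7500²/(2·5.0000) = 0.0563 m
human closes 1.8000·0.2500 = 0.4500 m
margins: 0.2500+0.0250+0.0150 = 0.2900 m
S_min ≈ 0.0750+0.0563+0.4500+0.2900  ⇒  S_min = 697/800 m

S_min = 697/800 m = 0.8712 m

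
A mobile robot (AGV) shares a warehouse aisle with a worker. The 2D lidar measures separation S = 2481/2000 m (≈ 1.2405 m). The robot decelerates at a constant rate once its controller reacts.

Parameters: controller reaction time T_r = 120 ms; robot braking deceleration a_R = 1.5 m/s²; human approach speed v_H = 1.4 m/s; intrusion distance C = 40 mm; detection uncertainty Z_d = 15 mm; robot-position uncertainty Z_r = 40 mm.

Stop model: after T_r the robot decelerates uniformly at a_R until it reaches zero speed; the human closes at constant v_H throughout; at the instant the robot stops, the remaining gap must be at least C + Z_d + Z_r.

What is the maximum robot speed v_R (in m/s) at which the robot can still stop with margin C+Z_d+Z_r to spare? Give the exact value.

v_R_max = 3/4 m/s = 0.7500 m/s

quadratic (1/3)·v² + (79/75)·v + (-391/400) = 0
  disc = (79/75)² − 4·(1/3)·(-391/400) = 54289/22500 ; √disc = 233/150
  v_R = (−(79/75) + 233/150) / (2·(1/3)) = 3/4 m/s
check:
T_s = v_R/a_R = (3/4)/(3/2) = 0.5000 s
robot in T_r: 0.7500·0.1200 = 0.0900 m
robot under decel: 0.7500²/(2·1.5000) = 0.1875 m
person approaches 1.4000·(0.1200+0.5000) = 0.8680 m
C+Z_d+Z_r = 0.0400+0.0150+0.0400 = 0.0950 m
sum ≈ 0.0900+0.1875+0.8680+0.0950 ≈ 1.2405 m = S ✓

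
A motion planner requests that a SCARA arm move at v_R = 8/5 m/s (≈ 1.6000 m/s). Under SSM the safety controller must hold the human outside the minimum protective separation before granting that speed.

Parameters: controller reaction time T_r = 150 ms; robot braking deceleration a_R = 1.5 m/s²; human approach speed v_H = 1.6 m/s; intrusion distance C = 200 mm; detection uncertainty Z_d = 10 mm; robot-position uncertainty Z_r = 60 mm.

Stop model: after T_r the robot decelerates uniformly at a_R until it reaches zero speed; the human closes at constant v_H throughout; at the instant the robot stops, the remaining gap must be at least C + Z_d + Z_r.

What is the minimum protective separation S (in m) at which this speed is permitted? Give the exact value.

T_s = v_R/a_R = (8/5)/(3/2) = 1.0667 s
robot covers v_R·T_r = 1.6000·0.1500 = 0.2400 m before braking
robot covers 1.6000·1.0667 − ½·1.5000·1.0667² = 0.8533 m while stopping
human closes 1.6000·1.2167 = 1.9467 m
margins: 0.2000+0.0100+0.0600 = 0.2700 m
S_min ≈ 0.2400+0.8533+1.9467+0.2700  ⇒  S_min = 331/100 m

S_min = 331/100 m = 3.3100 m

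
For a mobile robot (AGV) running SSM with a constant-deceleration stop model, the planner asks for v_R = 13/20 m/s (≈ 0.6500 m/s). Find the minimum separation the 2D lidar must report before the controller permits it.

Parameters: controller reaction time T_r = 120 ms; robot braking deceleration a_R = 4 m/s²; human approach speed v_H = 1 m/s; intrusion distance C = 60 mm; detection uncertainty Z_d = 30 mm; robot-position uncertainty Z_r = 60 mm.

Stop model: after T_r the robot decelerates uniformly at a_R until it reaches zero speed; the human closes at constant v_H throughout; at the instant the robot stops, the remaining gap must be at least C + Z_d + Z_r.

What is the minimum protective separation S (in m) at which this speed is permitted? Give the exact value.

stop time T_s = (13/20)/4 = 0.1625 s
reaction-phase robot travel = 0.6500·0.1200 = 0.0780 m
robot under decel: 0.6500²/(2·4.0000) = 0.0528 m
human over T_r+T_s: 1.0000·(0.1200+0.1625) = 0.2825 m
C+Z_d+Z_r = 0.0600+0.0300+0.0600 = 0.1500 m
S_min ≈ 0.0780+0.0528+0.2825+0.1500  ⇒  S_min = 9013/16000 m

S_min = 9013/16000 m = 0.5633 m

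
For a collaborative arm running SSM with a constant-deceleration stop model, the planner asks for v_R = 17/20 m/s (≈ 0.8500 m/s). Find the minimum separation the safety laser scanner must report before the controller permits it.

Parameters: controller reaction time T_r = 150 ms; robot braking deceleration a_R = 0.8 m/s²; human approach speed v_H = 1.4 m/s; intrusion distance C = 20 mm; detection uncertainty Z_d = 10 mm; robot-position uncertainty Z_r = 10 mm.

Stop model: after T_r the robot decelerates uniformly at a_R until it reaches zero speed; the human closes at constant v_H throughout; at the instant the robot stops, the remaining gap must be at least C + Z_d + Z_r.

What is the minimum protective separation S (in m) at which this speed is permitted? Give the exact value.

T_s = v_R/a_R = (17/20)/(4/5) = 1.0625 s
robot covers v_R·T_r = 0.8500·0.1500 = 0.1275 m before braking
robot under decel: 0.8500²/(2·0.8000) = 0.4516 m
person approaches 1.4000·(0.1500+1.0625) = 1.6975 m
margins: 0.0200+0.0100+0.0100 = 0.0400 m
S_min ≈ 0.1275+0.4516+1.6975+0.0400  ⇒  S_min = 7413/3200 m

S_min = 7413/3200 m = 2.3166 m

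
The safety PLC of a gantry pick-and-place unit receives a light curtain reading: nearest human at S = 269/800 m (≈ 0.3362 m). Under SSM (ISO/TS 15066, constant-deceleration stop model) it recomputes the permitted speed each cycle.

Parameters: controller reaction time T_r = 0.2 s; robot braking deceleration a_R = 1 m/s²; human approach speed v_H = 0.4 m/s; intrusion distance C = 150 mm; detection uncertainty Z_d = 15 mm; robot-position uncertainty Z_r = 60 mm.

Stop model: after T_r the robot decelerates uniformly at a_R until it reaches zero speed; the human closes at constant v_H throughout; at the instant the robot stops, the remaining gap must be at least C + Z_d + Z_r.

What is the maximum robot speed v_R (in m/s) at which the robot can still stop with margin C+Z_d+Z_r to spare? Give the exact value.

collect terms ⇒ (1/2)·v_R² + (3/5)·v_R + (-1/32) = 0
  disc = (3/5)² − 4·(1/2)·(-1/32) = 169/400 ; √disc = 13/20
  v_R = (−(3/5) + 13/20) / (2·(1/2)) = 1/20 m/s
check:
stop time T_s = (1/20)/1 = 0.0500 s
robot covers v_R·T_r = 0.0500·0.2000 = 0.0100 m before braking
braking distance = 0.0500²/(2·1.0000) = 0.0013 m
human over T_r+T_s: 0.4000·(0.2000+0.0500) = 0.1000 m
C+Z_d+Z_r = 0.1500+0.0150+0.0600 = 0.2250 m
sum ≈ 0.0100+0.0013+0.1000+0.2250 ≈ 0.3362 m = S ✓

v_R_max = 1/20 m/s = 0.0500 m/s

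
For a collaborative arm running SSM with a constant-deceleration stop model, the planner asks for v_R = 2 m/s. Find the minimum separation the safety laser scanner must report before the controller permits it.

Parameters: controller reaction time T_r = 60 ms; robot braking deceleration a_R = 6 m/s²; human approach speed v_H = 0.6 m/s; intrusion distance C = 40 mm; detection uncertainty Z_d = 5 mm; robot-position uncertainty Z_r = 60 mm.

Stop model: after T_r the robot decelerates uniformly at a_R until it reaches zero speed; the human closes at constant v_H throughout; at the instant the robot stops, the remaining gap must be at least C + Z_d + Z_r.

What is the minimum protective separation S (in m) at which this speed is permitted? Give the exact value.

S_min = 2383/3000 m = 0.7943 m

stop time T_s = 2/6 = 0.3333 s
robot in T_r: 2.0000·0.0600 = 0.1200 m
robot covers 2.0000·0.3333 − ½·6.0000·0.3333² = 0.3333 m while stopping
person approaches 0.6000·(0.0600+0.3333) = 0.2360 m
C+Z_d+Z_r = 0.0400+0.0050+0.0600 = 0.1050 m
S_min ≈ 0.1200+0.3333+0.2360+0.1050  ⇒  S_min = 2383/3000 m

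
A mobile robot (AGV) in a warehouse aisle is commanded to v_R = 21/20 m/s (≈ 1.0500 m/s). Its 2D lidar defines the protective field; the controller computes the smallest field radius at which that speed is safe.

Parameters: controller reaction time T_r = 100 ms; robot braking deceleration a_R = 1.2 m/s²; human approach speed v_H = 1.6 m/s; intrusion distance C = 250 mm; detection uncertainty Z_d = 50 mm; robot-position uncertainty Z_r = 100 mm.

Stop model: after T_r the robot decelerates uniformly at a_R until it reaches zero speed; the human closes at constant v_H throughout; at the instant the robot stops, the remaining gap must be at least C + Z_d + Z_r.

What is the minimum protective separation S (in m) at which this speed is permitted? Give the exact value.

braking lasts T_s = (21/20)/(6/5) = 0.8750 s
reaction-phase robot travel = 1.0500·0.1000 = 0.1050 m
robot under decel: 1.0500²/(2·1.2000) = 0.4594 m
human over T_r+T_s: 1.6000·(0.1000+0.8750) = 1.5600 m
residual clearance needed = 0.2500+0.0500+0.1000 = 0.4000 m
S_min ≈ 0.1050+0.4594+1.5600+0.4000  ⇒  S_min = 4039/1600 m

S_min = 4039/1600 m = 2.5244 m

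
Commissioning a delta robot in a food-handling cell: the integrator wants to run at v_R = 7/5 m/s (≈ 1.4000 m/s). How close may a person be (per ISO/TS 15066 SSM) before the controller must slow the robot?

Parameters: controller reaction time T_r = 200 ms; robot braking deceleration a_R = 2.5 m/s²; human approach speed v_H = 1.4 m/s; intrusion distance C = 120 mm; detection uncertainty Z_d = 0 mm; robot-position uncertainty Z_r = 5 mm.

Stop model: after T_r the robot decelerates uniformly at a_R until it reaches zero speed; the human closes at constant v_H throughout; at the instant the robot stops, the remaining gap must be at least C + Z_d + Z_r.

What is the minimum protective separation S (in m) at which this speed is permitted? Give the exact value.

braking lasts T_s = (7/5)/(5/2) = 0.5600 s
reaction-phase robot travel = 1.4000·0.2000 = 0.2800 m
robot under decel: 1.4000²/(2·2.5000) = 0.3920 m
human over T_r+T_s: 1.4000·(0.2000+0.5600) = 1.0640 m
residual clearance needed = 0.1200+0.0000+0.0050 = 0.1250 m
S_min ≈ 0.2800+0.3920+1.0640+0.1250  ⇒  S_min = 1861/1000 m

S_min = 1861/1000 m = 1.8610 m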